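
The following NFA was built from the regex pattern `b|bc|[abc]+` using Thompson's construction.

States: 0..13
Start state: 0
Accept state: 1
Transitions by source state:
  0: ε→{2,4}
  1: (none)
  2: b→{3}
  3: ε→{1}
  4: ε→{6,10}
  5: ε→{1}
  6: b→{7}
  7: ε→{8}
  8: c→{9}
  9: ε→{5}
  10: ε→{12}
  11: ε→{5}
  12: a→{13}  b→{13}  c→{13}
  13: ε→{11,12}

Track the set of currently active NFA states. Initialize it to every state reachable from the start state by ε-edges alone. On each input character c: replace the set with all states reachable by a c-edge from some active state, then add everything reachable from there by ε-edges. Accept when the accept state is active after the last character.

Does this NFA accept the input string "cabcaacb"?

initial (ε-close {0}): {0,2,4,6,10,12}
'c' @ 1: {1,5,11,12,13}  [accepting]
'a' @ 2: {1,5,11,12,13}  [accepting]
'b' @ 3: {1,5,11,12,13}  [accepting]
'c' @ 4: {1,5,11,12,13}  [accepting]
'a' @ 5: {1,5,11,12,13}  [accepting]
'a' @ 6: {1,5,11,12,13}  [accepting]
'c' @ 7: {1,5,11,12,13}  [accepting]
'b' @ 8: {1,5,11,12,13}  [accepting]
after full input: {1,5,11,12,13}  (accept=1 in)

Answer: ACCEPT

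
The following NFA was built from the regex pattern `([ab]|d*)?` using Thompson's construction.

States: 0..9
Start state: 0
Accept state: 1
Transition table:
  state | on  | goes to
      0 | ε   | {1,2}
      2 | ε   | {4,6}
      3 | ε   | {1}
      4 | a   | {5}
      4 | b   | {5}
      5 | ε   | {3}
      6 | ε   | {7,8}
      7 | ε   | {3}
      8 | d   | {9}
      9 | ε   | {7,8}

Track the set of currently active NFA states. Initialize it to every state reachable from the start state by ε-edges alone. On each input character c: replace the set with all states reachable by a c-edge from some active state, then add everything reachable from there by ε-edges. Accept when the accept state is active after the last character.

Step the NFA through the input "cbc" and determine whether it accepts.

start: ε-closure({0}) = {0,1,2,3,4,6,7,8}
'c' @ 1: {}  — dead — no transitions
rest 'bc' ignored (set empty)
after full input: {}  (accept=1 not in)

Answer: REJECT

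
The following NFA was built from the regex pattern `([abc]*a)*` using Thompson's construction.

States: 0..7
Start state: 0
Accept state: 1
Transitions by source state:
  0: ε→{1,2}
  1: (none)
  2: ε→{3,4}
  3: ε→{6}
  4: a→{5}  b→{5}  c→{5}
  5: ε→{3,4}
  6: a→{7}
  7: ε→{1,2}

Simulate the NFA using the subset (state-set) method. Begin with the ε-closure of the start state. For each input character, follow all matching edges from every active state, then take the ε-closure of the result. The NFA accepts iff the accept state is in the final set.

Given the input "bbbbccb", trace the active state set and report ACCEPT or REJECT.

Answer: REJECT

Derivation:
S₀ = ε-closure({0}) = {0,1,2,3,4,6}
'b' @ 1: {3,4,5,6}
'b' @ 2: {3,4,5,6}
'b' @ 3: {3,4,5,6}
'b' @ 4: {3,4,5,6}
'c' @ 5: {3,4,5,6}
'c' @ 6: {3,4,5,6}
'b' @ 7: {3,4,5,6}
end set {3,4,5,6} — state 1 not in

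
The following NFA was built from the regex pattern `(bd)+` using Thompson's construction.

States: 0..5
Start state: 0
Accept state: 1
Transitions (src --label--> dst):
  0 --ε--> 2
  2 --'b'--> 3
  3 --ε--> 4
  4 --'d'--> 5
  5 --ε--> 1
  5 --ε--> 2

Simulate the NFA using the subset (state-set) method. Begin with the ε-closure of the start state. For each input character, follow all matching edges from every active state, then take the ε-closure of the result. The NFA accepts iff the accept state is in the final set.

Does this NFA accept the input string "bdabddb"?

S₀ = ε-closure({0}) = {0,2}
'b' @ 1: {3,4}
'd' @ 2: {1,2,5}  (accept∈set)
'a' @ 3: {}  — no active states
rest 'bddb' ignored (set empty)
final: {}; accept 1 not in set

Answer: REJECT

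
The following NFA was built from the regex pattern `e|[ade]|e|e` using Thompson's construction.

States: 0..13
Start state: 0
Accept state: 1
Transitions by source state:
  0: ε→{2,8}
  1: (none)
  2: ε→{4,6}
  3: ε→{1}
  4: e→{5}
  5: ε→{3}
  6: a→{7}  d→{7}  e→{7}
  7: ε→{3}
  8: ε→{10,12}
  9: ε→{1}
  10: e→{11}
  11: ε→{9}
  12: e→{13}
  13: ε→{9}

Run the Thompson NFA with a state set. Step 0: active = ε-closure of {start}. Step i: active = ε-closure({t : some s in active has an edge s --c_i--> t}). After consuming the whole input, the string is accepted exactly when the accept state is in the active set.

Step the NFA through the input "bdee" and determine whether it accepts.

Answer: REJECT

Steps:
start: ε-closure({0}) = {0,2,4,6,8,10,12}
'b' @ 1: {}  — no active states
rest 'dee' ignored (set empty)
after full input: {}  (accept=1 not in)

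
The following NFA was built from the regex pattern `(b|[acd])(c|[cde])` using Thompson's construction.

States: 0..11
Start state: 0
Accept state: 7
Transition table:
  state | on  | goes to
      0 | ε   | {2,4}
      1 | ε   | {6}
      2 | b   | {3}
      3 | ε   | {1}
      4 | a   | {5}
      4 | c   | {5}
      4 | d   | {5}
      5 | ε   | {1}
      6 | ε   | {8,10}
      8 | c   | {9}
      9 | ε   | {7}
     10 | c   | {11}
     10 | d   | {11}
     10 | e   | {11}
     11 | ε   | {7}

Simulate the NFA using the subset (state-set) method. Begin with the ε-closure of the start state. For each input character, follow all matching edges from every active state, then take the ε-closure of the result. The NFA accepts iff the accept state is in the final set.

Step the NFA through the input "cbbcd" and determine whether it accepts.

start: ε-closure({0}) = {0,2,4}
'c' @ 1: {1,5,6,8,10}
'b' @ 2: {}  — state set empty
rest 'bcd' ignored (set empty)
after full input: {}  (accept=7 not in)

Answer: REJECT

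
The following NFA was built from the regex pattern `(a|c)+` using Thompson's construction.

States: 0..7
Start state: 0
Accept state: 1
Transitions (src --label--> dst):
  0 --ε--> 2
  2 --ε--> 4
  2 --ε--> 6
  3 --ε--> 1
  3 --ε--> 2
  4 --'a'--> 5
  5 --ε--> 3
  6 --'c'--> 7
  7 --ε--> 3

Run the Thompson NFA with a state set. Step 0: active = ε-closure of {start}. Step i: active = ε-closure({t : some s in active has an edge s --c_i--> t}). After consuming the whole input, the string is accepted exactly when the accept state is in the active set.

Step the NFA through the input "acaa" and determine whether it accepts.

start: ε-closure({0}) = {0,2,4,6}
'a' @ 1: {1,2,3,4,5,6}  (accept∈set)
'c' @ 2: {1,2,3,4,6,7}  (accept∈set)
'a' @ 3: {1,2,3,4,5,6}  (accept∈set)
'a' @ 4: {1,2,3,4,5,6}  (accept∈set)
end set {1,2,3,4,5,6} — state 1 in

Answer: ACCEPT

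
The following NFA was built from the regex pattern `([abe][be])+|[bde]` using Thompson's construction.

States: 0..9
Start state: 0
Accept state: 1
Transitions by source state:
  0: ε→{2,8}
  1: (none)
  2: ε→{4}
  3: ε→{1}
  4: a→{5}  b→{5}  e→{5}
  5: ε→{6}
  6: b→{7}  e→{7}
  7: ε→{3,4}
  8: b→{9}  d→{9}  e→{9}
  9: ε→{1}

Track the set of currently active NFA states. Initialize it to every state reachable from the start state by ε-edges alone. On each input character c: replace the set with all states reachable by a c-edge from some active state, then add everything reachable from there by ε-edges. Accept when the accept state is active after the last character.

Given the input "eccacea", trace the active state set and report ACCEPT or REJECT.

Answer: REJECT

Derivation:
initial (ε-close {0}): {0,2,4,8}
'e' @ 1: {1,5,6,9}  ✓accept
'c' @ 2: {}  — dead — no transitions
rest 'cacea' ignored (set empty)
final: {}; accept 1 not in set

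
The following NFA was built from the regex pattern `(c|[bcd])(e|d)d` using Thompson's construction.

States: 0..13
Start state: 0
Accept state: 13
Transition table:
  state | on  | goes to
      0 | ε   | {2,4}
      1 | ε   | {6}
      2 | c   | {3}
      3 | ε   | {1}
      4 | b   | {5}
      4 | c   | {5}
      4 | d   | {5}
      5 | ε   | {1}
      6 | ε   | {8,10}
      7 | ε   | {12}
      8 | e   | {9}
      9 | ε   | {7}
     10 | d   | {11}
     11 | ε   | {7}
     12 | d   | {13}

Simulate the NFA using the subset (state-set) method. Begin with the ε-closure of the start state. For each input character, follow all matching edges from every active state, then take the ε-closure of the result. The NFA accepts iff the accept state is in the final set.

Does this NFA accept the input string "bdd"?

Answer: ACCEPT

Trace:
initial (ε-close {0}): {0,2,4}
'b' @ 1: {1,5,6,8,10}
'd' @ 2: {7,11,12}
'd' @ 3: {13}  ✓accept
end set {13} — state 13 in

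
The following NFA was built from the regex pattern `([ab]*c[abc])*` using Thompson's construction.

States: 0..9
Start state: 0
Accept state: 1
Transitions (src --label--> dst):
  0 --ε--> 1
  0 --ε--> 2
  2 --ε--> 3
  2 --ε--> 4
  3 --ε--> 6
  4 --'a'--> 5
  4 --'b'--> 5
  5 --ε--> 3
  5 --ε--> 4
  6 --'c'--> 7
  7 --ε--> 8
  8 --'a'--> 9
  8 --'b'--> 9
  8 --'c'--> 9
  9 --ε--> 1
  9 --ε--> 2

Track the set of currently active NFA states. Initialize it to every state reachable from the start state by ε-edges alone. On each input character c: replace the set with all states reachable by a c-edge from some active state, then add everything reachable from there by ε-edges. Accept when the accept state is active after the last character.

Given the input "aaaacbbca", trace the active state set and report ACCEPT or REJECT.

initial (ε-close {0}): {0,1,2,3,4,6}
'a' @ 1: {3,4,5,6}
'a' @ 2: {3,4,5,6}
'a' @ 3: {3,4,5,6}
'a' @ 4: {3,4,5,6}
'c' @ 5: {7,8}
'b' @ 6: {1,2,3,4,6,9}  ✓accept
'b' @ 7: {3,4,5,6}
'c' @ 8: {7,8}
'a' @ 9: {1,2,3,4,6,9}  ✓accept
final: {1,2,3,4,6,9}; accept 1 in set

Answer: ACCEPT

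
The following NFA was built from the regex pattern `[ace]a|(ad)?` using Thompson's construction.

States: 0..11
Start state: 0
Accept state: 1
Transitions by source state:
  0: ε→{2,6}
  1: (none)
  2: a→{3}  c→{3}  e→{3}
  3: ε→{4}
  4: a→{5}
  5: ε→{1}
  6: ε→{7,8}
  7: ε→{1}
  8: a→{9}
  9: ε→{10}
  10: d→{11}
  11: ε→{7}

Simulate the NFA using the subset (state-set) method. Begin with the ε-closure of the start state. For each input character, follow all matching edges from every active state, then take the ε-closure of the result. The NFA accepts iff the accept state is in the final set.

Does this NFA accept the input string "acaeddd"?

Answer: REJECT

Trace:
initial (ε-close {0}): {0,1,2,6,7,8}
'a' @ 1: {3,4,9,10}
'c' @ 2: {}  — no active states
rest 'aeddd' ignored (set empty)
final: {}; accept 1 not in set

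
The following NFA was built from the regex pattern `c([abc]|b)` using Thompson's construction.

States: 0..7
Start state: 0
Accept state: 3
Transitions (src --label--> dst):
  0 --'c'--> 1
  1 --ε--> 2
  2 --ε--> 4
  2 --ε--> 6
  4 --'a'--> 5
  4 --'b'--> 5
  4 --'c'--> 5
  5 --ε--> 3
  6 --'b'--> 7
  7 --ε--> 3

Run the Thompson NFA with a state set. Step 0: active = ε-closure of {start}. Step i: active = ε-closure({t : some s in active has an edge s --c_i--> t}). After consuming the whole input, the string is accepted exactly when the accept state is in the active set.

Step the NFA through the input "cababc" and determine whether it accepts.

start: ε-closure({0}) = {0}
'c' @ 1: {1,2,4,6}
'a' @ 2: {3,5}  (accept∈set)
'b' @ 3: {}  — no active states
rest 'abc' ignored (set empty)
end set {} — state 3 not in

Answer: REJECT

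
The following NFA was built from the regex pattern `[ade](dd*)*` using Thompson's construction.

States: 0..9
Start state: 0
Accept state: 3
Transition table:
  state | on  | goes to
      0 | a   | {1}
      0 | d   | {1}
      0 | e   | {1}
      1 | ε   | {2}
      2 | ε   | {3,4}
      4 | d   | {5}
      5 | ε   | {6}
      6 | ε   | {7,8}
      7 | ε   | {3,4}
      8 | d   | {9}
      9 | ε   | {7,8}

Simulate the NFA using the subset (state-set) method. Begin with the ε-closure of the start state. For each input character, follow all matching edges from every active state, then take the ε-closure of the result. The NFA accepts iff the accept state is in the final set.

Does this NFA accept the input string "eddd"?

Answer: ACCEPT

Trace:
S₀ = ε-closure({0}) = {0}
'e' @ 1: {1,2,3,4}  [accepting]
'd' @ 2: {3,4,5,6,7,8}  [accepting]
'd' @ 3: {3,4,5,6,7,8,9}  [accepting]
'd' @ 4: {3,4,5,6,7,8,9}  [accepting]
after full input: {3,4,5,6,7,8,9}  (accept=3 in)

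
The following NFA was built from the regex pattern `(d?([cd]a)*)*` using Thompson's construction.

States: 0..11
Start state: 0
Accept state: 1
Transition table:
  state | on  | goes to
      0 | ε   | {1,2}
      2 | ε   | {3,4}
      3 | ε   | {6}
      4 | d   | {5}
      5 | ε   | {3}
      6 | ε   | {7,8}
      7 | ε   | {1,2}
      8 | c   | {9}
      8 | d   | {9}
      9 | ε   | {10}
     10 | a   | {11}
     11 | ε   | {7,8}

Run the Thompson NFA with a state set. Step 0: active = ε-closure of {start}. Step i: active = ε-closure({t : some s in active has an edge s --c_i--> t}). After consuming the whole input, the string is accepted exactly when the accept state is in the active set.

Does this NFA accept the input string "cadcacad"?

initial (ε-close {0}): {0,1,2,3,4,6,7,8}
'c' @ 1: {9,10}
'a' @ 2: {1,2,3,4,6,7,8,11}  [accepting]
'd' @ 3: {1,2,3,4,5,6,7,8,9,10}  [accepting]
'c' @ 4: {9,10}
'a' @ 5: {1,2,3,4,6,7,8,11}  [accepting]
'c' @ 6: {9,10}
'a' @ 7: {1,2,3,4,6,7,8,11}  [accepting]
'd' @ 8: {1,2,3,4,5,6,7,8,9,10}  [accepting]
after full input: {1,2,3,4,5,6,7,8,9,10}  (accept=1 in)

Answer: ACCEPT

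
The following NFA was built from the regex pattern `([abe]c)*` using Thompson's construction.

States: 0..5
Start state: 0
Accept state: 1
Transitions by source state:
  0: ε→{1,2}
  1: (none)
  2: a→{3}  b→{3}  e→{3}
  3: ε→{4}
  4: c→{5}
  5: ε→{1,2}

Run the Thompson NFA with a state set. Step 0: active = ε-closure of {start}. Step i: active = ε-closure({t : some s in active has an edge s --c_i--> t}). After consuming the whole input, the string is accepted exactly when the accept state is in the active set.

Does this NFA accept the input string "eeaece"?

initial (ε-close {0}): {0,1,2}
'e' @ 1: {3,4}
'e' @ 2: {}  — dead — no transitions
rest 'aece' ignored (set empty)
after full input: {}  (accept=1 not in)

Answer: REJECT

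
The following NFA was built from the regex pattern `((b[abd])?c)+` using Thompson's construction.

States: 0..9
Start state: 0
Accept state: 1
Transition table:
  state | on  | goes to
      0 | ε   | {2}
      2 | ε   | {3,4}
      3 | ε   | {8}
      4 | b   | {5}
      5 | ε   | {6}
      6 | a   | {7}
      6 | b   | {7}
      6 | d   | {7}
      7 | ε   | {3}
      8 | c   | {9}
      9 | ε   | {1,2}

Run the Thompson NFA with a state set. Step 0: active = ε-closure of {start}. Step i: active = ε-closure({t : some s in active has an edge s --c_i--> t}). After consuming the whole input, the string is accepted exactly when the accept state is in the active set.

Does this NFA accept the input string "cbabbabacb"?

Answer: REJECT

Derivation:
start: ε-closure({0}) = {0,2,3,4,8}
'c' @ 1: {1,2,3,4,8,9}  (accept∈set)
'b' @ 2: {5,6}
'a' @ 3: {3,7,8}
'b' @ 4: {}  — state set empty
rest 'babacb' ignored (set empty)
after full input: {}  (accept=1 not in)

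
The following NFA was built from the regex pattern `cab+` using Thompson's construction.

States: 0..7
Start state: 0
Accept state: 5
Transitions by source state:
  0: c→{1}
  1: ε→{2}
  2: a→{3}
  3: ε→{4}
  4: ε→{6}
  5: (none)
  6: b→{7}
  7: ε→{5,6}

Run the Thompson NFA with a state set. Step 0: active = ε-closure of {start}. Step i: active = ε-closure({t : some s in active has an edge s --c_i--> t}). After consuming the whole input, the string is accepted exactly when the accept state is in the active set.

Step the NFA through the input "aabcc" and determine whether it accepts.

Answer: REJECT

Trace:
initial (ε-close {0}): {0}
'a' @ 1: {}  — no active states
rest 'abcc' ignored (set empty)
after full input: {}  (accept=5 not in)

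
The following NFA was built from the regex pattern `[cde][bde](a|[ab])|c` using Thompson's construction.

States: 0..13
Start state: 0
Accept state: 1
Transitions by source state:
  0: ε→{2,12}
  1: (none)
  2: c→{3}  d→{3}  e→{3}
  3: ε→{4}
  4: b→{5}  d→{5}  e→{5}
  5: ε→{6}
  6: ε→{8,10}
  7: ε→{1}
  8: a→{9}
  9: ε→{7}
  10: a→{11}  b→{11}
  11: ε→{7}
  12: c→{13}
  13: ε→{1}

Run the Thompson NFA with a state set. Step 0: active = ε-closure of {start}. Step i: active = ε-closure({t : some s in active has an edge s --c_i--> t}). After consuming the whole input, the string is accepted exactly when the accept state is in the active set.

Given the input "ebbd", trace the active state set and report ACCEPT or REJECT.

start: ε-closure({0}) = {0,2,12}
'e' @ 1: {3,4}
'b' @ 2: {5,6,8,10}
'b' @ 3: {1,7,11}  ✓accept
'd' @ 4: {}  — state set empty
end set {} — state 1 not in

Answer: REJECT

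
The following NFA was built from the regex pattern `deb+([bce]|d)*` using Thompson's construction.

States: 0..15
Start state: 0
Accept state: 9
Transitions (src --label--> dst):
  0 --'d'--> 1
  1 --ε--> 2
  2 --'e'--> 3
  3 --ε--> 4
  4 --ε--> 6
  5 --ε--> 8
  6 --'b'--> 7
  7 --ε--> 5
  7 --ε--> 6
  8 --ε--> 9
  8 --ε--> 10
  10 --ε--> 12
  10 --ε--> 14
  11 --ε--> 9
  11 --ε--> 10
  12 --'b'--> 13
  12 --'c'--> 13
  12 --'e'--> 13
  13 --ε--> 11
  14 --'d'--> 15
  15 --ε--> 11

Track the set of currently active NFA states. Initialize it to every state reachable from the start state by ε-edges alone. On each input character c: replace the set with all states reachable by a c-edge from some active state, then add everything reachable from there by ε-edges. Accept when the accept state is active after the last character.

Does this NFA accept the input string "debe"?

initial (ε-close {0}): {0}
'd' @ 1: {1,2}
'e' @ 2: {3,4,6}
'b' @ 3: {5,6,7,8,9,10,12,14}  (accept∈set)
'e' @ 4: {9,10,11,12,13,14}  (accept∈set)
end set {9,10,11,12,13,14} — state 9 in

Answer: ACCEPT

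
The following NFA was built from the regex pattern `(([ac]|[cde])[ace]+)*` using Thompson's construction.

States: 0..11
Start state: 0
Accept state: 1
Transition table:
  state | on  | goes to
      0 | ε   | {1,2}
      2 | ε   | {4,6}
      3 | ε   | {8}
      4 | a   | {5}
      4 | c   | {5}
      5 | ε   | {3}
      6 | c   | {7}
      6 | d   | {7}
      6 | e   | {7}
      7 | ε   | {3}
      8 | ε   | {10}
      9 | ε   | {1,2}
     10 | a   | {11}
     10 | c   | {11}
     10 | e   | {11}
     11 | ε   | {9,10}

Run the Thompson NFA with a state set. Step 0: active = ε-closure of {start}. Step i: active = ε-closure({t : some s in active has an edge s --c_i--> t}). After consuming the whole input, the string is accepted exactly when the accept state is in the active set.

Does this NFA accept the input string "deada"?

initial (ε-close {0}): {0,1,2,4,6}
'd' @ 1: {3,7,8,10}
'e' @ 2: {1,2,4,6,9,10,11}  ✓accept
'a' @ 3: {1,2,3,4,5,6,8,9,10,11}  ✓accept
'd' @ 4: {3,7,8,10}
'a' @ 5: {1,2,4,6,9,10,11}  ✓accept
end set {1,2,4,6,9,10,11} — state 1 in

Answer: ACCEPT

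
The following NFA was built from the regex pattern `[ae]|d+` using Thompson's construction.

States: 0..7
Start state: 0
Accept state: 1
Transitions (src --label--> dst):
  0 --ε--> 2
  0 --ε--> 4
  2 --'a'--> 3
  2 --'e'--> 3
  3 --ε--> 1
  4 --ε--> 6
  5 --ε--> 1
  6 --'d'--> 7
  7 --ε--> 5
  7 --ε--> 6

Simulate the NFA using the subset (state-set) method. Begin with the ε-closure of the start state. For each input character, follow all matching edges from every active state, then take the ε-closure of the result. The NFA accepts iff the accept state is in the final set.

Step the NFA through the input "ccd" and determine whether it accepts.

S₀ = ε-closure({0}) = {0,2,4,6}
'c' @ 1: {}  — dead — no transitions
rest 'cd' ignored (set empty)
after full input: {}  (accept=1 not in)

Answer: REJECT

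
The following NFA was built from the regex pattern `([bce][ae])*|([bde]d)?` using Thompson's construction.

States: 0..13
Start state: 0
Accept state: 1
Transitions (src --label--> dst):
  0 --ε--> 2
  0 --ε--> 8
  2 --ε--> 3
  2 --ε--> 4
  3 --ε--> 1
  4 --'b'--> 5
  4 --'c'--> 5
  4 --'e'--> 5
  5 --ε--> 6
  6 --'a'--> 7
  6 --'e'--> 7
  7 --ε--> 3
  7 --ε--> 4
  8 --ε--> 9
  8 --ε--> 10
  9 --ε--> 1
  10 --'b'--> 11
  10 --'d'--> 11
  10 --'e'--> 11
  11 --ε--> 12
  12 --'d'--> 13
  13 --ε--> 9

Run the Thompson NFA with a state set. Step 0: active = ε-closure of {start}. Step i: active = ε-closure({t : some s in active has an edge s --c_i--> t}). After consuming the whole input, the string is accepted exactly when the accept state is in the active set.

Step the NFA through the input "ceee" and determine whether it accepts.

Answer: ACCEPT

Steps:
S₀ = ε-closure({0}) = {0,1,2,3,4,8,9,10}
'c' @ 1: {5,6}
'e' @ 2: {1,3,4,7}  [accepting]
'e' @ 3: {5,6}
'e' @ 4: {1,3,4,7}  [accepting]
end set {1,3,4,7} — state 1 in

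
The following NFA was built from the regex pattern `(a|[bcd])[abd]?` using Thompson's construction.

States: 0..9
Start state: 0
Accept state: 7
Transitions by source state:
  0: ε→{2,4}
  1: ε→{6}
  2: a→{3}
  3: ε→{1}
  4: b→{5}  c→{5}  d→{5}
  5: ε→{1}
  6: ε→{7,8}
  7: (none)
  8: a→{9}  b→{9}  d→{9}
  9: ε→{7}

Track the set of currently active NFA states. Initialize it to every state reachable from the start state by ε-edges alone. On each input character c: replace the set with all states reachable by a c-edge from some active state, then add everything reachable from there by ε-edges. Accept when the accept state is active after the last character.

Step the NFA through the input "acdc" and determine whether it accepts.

Answer: REJECT

Derivation:
start: ε-closure({0}) = {0,2,4}
'a' @ 1: {1,3,6,7,8}  (accept∈set)
'c' @ 2: {}  — no active states
rest 'dc' ignored (set empty)
after full input: {}  (accept=7 not in)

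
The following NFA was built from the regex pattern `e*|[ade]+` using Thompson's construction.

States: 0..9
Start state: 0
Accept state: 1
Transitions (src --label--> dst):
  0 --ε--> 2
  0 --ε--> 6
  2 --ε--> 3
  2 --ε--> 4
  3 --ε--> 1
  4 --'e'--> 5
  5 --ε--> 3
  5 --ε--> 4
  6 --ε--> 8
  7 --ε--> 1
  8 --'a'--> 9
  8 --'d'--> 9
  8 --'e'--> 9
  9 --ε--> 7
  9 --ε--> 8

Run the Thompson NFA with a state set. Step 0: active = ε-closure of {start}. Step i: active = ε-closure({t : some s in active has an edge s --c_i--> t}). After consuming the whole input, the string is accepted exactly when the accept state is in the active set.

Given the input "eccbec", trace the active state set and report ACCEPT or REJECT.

Answer: REJECT

Derivation:
initial (ε-close {0}): {0,1,2,3,4,6,8}
'e' @ 1: {1,3,4,5,7,8,9}  [accepting]
'c' @ 2: {}  — state set empty
rest 'cbec' ignored (set empty)
final: {}; accept 1 not in set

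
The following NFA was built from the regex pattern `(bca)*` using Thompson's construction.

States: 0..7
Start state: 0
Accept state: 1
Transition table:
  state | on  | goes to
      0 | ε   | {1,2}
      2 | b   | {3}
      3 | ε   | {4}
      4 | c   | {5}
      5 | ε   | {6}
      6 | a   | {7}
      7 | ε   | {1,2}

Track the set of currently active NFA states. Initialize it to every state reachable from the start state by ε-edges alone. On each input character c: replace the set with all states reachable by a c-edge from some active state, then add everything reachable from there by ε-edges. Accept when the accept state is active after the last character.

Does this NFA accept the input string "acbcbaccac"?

Answer: REJECT

Derivation:
initial (ε-close {0}): {0,1,2}
'a' @ 1: {}  — state set empty
rest 'cbcbaccac' ignored (set empty)
end set {} — state 1 not in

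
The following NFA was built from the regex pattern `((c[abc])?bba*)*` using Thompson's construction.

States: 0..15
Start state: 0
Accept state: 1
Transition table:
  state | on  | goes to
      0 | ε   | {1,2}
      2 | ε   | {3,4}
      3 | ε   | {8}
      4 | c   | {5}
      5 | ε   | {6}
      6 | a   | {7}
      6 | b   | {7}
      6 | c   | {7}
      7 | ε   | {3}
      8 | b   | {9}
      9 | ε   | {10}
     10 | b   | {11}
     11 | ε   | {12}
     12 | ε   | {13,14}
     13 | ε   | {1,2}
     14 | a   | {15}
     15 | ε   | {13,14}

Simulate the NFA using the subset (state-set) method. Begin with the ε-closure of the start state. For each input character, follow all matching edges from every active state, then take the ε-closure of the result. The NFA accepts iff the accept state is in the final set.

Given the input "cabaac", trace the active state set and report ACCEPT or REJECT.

start: ε-closure({0}) = {0,1,2,3,4,8}
'c' @ 1: {5,6}
'a' @ 2: {3,7,8}
'b' @ 3: {9,10}
'a' @ 4: {}  — state set empty
rest 'ac' ignored (set empty)
after full input: {}  (accept=1 not in)

Answer: REJECT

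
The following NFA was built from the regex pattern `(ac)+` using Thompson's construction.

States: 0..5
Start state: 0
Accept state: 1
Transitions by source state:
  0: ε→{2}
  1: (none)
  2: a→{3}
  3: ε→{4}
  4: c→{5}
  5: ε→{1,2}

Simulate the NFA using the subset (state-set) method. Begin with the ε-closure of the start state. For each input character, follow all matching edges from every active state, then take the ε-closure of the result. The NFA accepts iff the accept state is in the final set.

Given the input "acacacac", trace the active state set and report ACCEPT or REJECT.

Answer: ACCEPT

Steps:
start: ε-closure({0}) = {0,2}
'a' @ 1: {3,4}
'c' @ 2: {1,2,5}  (accept∈set)
'a' @ 3: {3,4}
'c' @ 4: {1,2,5}  (accept∈set)
'a' @ 5: {3,4}
'c' @ 6: {1,2,5}  (accept∈set)
'a' @ 7: {3,4}
'c' @ 8: {1,2,5}  (accept∈set)
final: {1,2,5}; accept 1 in set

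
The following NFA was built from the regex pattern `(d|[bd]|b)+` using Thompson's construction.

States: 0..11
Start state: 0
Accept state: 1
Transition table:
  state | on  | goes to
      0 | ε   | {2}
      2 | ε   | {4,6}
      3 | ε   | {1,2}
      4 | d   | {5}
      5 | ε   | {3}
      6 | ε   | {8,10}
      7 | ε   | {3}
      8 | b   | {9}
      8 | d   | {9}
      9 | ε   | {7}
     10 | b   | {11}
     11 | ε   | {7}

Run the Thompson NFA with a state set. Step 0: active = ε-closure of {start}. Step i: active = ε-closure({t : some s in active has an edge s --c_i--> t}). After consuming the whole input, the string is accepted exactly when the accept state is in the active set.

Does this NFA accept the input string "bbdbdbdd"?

Answer: ACCEPT

Trace:
S₀ = ε-closure({0}) = {0,2,4,6,8,10}
'b' @ 1: {1,2,3,4,6,7,8,9,10,11}  (accept∈set)
'b' @ 2: {1,2,3,4,6,7,8,9,10,11}  (accept∈set)
'd' @ 3: {1,2,3,4,5,6,7,8,9,10}  (accept∈set)
'b' @ 4: {1,2,3,4,6,7,8,9,10,11}  (accept∈set)
'd' @ 5: {1,2,3,4,5,6,7,8,9,10}  (accept∈set)
'b' @ 6: {1,2,3,4,6,7,8,9,10,11}  (accept∈set)
'd' @ 7: {1,2,3,4,5,6,7,8,9,10}  (accept∈set)
'd' @ 8: {1,2,3,4,5,6,7,8,9,10}  (accept∈set)
after full input: {1,2,3,4,5,6,7,8,9,10}  (accept=1 in)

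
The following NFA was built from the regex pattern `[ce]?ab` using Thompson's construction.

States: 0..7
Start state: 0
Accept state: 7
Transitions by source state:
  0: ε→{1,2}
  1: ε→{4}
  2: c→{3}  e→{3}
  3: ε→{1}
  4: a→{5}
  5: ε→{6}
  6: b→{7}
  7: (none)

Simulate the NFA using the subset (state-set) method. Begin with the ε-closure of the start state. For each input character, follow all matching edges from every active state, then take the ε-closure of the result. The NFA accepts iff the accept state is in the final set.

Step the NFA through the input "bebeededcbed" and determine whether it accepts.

S₀ = ε-closure({0}) = {0,1,2,4}
'b' @ 1: {}  — state set empty
rest 'ebeededcbed' ignored (set empty)
after full input: {}  (accept=7 not in)

Answer: REJECT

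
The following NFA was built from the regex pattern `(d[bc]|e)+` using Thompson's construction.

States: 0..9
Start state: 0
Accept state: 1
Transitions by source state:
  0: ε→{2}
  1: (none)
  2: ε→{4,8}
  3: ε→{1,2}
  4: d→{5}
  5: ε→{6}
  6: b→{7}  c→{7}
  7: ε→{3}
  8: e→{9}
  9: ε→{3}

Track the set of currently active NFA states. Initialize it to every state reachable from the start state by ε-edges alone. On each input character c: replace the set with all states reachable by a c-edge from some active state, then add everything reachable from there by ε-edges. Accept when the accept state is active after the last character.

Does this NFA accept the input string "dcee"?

Answer: ACCEPT

Derivation:
S₀ = ε-closure({0}) = {0,2,4,8}
'd' @ 1: {5,6}
'c' @ 2: {1,2,3,4,7,8}  [accepting]
'e' @ 3: {1,2,3,4,8,9}  [accepting]
'e' @ 4: {1,2,3,4,8,9}  [accepting]
end set {1,2,3,4,8,9} — state 1 in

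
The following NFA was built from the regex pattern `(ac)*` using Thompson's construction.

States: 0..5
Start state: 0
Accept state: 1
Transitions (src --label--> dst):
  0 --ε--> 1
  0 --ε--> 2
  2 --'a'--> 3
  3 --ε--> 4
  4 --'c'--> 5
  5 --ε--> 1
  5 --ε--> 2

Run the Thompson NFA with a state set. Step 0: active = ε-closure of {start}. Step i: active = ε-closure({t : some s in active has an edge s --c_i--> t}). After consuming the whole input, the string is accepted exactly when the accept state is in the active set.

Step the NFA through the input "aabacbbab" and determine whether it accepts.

Answer: REJECT

Steps:
S₀ = ε-closure({0}) = {0,1,2}
'a' @ 1: {3,4}
'a' @ 2: {}  — dead — no transitions
rest 'bacbbab' ignored (set empty)
after full input: {}  (accept=1 not in)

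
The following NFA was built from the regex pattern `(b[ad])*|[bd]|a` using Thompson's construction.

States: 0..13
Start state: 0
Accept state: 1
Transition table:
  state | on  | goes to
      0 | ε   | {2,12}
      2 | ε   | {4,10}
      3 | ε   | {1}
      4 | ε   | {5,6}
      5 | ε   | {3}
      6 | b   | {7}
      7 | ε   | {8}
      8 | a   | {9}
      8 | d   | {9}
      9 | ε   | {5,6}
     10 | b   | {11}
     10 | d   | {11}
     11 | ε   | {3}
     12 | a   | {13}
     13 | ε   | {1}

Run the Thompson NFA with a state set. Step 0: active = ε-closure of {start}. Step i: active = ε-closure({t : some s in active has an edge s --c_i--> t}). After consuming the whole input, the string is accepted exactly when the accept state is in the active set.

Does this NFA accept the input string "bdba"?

Answer: ACCEPT

Derivation:
S₀ = ε-closure({0}) = {0,1,2,3,4,5,6,10,12}
'b' @ 1: {1,3,7,8,11}  ✓accept
'd' @ 2: {1,3,5,6,9}  ✓accept
'b' @ 3: {7,8}
'a' @ 4: {1,3,5,6,9}  ✓accept
final: {1,3,5,6,9}; accept 1 in set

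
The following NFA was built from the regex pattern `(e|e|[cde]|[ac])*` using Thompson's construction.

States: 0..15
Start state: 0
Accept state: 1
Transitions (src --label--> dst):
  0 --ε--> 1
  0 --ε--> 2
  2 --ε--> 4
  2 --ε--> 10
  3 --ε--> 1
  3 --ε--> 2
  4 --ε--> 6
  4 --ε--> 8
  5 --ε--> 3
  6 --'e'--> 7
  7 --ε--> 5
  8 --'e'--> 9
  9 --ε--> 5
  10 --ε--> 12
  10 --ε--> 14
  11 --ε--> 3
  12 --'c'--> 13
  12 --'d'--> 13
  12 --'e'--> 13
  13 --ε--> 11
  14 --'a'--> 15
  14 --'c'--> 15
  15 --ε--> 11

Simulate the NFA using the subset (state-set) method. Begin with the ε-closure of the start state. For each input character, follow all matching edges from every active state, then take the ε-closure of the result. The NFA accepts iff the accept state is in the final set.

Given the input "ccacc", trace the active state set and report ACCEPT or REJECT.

initial (ε-close {0}): {0,1,2,4,6,8,10,12,14}
'c' @ 1: {1,2,3,4,6,8,10,11,12,13,14,15}  (accept∈set)
'c' @ 2: {1,2,3,4,6,8,10,11,12,13,14,15}  (accept∈set)
'a' @ 3: {1,2,3,4,6,8,10,11,12,14,15}  (accept∈set)
'c' @ 4: {1,2,3,4,6,8,10,11,12,13,14,15}  (accept∈set)
'c' @ 5: {1,2,3,4,6,8,10,11,12,13,14,15}  (accept∈set)
end set {1,2,3,4,6,8,10,11,12,13,14,15} — state 1 in

Answer: ACCEPT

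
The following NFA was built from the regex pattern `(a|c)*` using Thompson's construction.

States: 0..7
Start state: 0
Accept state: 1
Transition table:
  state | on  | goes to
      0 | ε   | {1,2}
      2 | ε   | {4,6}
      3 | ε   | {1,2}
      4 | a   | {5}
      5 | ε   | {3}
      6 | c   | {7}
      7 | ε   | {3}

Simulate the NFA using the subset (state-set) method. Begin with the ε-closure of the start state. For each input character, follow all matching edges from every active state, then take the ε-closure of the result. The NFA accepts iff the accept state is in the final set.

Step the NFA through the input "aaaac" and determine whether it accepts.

S₀ = ε-closure({0}) = {0,1,2,4,6}
'a' @ 1: {1,2,3,4,5,6}  [accepting]
'a' @ 2: {1,2,3,4,5,6}  [accepting]
'a' @ 3: {1,2,3,4,5,6}  [accepting]
'a' @ 4: {1,2,3,4,5,6}  [accepting]
'c' @ 5: {1,2,3,4,6,7}  [accepting]
end set {1,2,3,4,6,7} — state 1 in

Answer: ACCEPT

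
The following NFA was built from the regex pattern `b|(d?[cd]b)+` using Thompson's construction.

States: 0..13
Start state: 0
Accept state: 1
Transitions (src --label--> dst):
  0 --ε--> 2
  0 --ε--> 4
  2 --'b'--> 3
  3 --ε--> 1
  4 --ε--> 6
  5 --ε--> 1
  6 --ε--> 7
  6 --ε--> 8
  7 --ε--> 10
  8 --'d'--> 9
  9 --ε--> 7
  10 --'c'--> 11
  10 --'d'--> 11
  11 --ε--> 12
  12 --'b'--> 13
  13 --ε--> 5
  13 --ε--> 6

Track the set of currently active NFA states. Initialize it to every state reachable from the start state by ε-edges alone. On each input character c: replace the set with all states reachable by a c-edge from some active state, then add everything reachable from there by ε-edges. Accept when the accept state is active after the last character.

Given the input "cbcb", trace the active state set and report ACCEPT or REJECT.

initial (ε-close {0}): {0,2,4,6,7,8,10}
'c' @ 1: {11,12}
'b' @ 2: {1,5,6,7,8,10,13}  [accepting]
'c' @ 3: {11,12}
'b' @ 4: {1,5,6,7,8,10,13}  [accepting]
final: {1,5,6,7,8,10,13}; accept 1 in set

Answer: ACCEPT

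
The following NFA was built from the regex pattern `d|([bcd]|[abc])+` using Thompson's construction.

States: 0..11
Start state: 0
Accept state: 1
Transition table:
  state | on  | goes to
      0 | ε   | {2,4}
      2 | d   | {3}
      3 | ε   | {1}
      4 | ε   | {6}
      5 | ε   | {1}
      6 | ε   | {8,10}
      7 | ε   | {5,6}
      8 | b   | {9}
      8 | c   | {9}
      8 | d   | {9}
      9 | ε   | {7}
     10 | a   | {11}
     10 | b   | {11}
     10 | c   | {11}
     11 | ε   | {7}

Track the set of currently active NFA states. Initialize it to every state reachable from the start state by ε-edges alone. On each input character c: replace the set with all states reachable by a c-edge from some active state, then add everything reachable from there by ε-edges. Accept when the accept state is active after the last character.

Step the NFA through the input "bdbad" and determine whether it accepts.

Answer: ACCEPT

Steps:
start: ε-closure({0}) = {0,2,4,6,8,10}
'b' @ 1: {1,5,6,7,8,9,10,11}  (accept∈set)
'd' @ 2: {1,5,6,7,8,9,10}  (accept∈set)
'b' @ 3: {1,5,6,7,8,9,10,11}  (accept∈set)
'a' @ 4: {1,5,6,7,8,10,11}  (accept∈set)
'd' @ 5: {1,5,6,7,8,9,10}  (accept∈set)
final: {1,5,6,7,8,9,10}; accept 1 in set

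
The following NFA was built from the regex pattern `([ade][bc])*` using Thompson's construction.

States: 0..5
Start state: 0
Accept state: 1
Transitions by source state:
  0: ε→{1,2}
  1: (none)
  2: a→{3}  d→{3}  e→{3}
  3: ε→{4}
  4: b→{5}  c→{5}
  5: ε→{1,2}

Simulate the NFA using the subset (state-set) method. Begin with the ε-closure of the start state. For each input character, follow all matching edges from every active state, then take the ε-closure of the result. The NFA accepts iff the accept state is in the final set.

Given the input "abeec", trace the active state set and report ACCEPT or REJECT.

S₀ = ε-closure({0}) = {0,1,2}
'a' @ 1: {3,4}
'b' @ 2: {1,2,5}  (accept∈set)
'e' @ 3: {3,4}
'e' @ 4: {}  — state set empty
rest 'c' ignored (set empty)
end set {} — state 1 not in

Answer: REJECT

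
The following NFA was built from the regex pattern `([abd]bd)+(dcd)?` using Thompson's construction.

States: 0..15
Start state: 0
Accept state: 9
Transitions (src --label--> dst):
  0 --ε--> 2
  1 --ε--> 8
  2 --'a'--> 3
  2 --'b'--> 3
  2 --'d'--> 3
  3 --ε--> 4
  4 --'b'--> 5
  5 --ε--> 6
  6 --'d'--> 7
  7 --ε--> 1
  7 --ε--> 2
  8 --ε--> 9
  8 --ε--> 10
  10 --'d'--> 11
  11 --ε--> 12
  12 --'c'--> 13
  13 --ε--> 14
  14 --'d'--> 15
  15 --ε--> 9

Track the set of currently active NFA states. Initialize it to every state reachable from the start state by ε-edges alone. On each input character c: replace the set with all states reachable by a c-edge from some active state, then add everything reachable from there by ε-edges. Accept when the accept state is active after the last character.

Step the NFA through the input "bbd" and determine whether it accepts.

start: ε-closure({0}) = {0,2}
'b' @ 1: {3,4}
'b' @ 2: {5,6}
'd' @ 3: {1,2,7,8,9,10}  [accepting]
after full input: {1,2,7,8,9,10}  (accept=9 in)

Answer: ACCEPT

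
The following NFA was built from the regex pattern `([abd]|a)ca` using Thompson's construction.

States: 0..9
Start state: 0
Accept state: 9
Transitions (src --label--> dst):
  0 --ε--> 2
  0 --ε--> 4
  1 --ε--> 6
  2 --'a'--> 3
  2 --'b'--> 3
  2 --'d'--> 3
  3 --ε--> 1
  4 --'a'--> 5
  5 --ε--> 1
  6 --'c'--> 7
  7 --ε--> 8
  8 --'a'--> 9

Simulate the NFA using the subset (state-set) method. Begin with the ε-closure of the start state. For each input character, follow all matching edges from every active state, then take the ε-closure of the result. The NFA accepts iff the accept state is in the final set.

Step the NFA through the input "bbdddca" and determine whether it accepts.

Answer: REJECT

Steps:
S₀ = ε-closure({0}) = {0,2,4}
'b' @ 1: {1,3,6}
'b' @ 2: {}  — no active states
rest 'dddca' ignored (set empty)
end set {} — state 9 not in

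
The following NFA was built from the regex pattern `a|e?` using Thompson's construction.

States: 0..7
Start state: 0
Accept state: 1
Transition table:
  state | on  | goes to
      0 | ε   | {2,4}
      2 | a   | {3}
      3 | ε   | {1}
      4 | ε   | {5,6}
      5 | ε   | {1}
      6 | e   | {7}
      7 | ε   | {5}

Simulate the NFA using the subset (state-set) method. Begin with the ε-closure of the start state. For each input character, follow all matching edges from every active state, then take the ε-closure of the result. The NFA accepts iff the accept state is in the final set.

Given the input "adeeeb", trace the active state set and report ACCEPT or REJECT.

initial (ε-close {0}): {0,1,2,4,5,6}
'a' @ 1: {1,3}  ✓accept
'd' @ 2: {}  — state set empty
rest 'eeeb' ignored (set empty)
end set {} — state 1 not in

Answer: REJECT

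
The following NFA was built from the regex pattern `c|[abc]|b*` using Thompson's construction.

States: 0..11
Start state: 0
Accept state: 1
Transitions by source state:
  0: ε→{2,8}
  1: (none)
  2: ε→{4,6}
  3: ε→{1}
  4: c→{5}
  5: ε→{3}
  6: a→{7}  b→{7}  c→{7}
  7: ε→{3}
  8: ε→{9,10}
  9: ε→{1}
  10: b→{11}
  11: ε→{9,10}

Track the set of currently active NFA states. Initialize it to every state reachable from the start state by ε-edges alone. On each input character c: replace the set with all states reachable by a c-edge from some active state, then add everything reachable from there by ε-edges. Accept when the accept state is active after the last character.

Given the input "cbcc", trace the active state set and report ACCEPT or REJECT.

initial (ε-close {0}): {0,1,2,4,6,8,9,10}
'c' @ 1: {1,3,5,7}  ✓accept
'b' @ 2: {}  — dead — no transitions
rest 'cc' ignored (set empty)
after full input: {}  (accept=1 not in)

Answer: REJECT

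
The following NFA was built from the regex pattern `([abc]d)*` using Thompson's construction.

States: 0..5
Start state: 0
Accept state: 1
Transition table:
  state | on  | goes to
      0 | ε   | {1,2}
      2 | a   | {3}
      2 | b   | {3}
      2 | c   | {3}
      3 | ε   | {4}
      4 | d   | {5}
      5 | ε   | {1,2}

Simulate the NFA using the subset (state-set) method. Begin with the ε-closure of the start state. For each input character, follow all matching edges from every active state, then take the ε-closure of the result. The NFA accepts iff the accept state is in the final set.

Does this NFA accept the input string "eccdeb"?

Answer: REJECT

Steps:
S₀ = ε-closure({0}) = {0,1,2}
'e' @ 1: {}  — no active states
rest 'ccdeb' ignored (set empty)
after full input: {}  (accept=1 not in)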